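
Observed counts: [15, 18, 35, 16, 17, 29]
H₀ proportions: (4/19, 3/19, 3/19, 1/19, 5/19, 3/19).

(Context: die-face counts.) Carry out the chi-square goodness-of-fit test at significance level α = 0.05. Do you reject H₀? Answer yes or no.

n = 130; E_i = n·p_i = [27.37, 20.53, 20.53, 6.84, 34.21, 20.53]
χ² = (15−27.37)²/27.37 + (18−20.53)²/20.53 + (35−20.53)²/20.53 + (16−6.84)²/6.84 + (17−34.21)²/34.21 + (29−20.53)²/20.53 = 40.5201
df = 5
p-value (upper-tail) = 0.00000
At α=0.05: p < α → reject H₀

reject H₀: yes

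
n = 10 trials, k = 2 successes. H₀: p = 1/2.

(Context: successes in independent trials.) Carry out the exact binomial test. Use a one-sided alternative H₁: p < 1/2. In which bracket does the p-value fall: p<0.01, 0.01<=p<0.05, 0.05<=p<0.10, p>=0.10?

Exact binomial: n=10, k=2, p₀=1/2=0.5000
P(X≤2) from Σ C(n,i)·p₀^i·(1−p₀)^(n−i)
p-value (one-sided, H₁ less) = 0.05469
→ bracket: 0.05<=p<0.10

p-value bracket: 0.05<=p<0.10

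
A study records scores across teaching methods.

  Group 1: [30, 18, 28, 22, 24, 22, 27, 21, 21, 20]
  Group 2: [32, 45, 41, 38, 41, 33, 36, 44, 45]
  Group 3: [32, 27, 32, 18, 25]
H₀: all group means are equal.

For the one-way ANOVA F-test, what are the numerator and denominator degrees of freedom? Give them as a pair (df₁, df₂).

k = 3 groups, N = 24 total
df = (k−1, N−k) = (3−1, 24−3) = (2, 21)

degrees of freedom = [2, 21]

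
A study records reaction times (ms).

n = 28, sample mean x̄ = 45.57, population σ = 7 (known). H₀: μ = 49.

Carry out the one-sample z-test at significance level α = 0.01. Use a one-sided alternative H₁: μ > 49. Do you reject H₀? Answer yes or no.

SE = σ/√n = 7/√28 = 1.3229
z = (x̄−μ₀)/SE = (45.57−49)/1.3229 = -2.5928
p-value (one-sided, H₁ greater) = 0.99524
At α=0.01: p ≥ α → fail to reject H₀

reject H₀: no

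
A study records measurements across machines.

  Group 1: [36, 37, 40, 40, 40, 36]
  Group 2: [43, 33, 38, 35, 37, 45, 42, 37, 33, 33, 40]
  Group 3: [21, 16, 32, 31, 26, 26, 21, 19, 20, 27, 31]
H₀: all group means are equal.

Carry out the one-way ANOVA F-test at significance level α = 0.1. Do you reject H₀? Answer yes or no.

reject H₀: yes

Group means [38.17, 37.82, 24.55], grand mean 32.679
SSB = Σnᵢ(x̄ᵢ−x̄)² = 1198.910; SSW = ΣΣ(x−x̄ᵢ)² = 499.197
MSB = 1198.910/2 = 599.4551; MSW = 499.197/25 = 19.9679
F = MSB/MSW = 30.0210
df = (2, 25)
p-value (upper-tail) = 0.00000
At α=0.1: p < α → reject H₀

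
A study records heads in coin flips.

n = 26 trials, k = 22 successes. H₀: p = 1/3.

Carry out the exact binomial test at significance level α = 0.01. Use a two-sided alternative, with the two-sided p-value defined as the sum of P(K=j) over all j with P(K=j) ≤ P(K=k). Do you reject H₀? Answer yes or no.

Exact binomial: n=26, k=22, p₀=1/3=0.3333
P(X=j) = C(n,j)·p₀^j·(1−p₀)^(n−j); p = Σ P(X=j) over j with P(X=j) ≤ P(X=22)
p-value (two-sided) = 0.00000
At α=0.01: p < α → reject H₀

reject H₀: yes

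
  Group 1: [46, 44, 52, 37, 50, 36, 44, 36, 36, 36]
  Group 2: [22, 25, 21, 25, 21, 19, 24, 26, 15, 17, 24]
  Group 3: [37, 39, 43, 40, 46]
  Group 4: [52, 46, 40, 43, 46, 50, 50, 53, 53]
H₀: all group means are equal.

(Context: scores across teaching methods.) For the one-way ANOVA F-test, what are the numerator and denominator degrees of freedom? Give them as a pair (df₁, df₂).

degrees of freedom = [3, 31]

k = 4 groups, N = 35 total
df = (k−1, N−k) = (4−1, 35−4) = (3, 31)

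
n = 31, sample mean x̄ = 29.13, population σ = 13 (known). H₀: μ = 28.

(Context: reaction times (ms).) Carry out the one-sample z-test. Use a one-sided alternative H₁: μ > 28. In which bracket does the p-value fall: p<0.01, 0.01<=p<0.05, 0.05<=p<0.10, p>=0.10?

SE = σ/√n = 13/√31 = 2.3349
z = (x̄−μ₀)/SE = (29.13−28)/2.3349 = 0.4840
p-value (one-sided, H₁ greater) = 0.31420
→ bracket: p>=0.10

p-value bracket: p>=0.10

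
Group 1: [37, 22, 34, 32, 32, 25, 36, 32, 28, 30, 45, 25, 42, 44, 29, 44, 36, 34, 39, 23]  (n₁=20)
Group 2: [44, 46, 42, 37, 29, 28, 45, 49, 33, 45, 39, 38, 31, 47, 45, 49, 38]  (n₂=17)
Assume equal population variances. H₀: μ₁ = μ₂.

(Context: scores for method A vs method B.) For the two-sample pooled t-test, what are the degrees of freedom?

df = n₁ + n₂ − 2 = 20 + 17 − 2 = 35

degrees of freedom = 35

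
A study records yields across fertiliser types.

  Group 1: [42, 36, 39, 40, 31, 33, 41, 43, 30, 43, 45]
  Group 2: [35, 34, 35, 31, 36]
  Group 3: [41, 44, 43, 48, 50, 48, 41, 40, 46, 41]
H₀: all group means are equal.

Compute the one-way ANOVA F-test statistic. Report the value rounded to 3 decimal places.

Group means [38.45, 34.20, 44.20], grand mean 39.846
SSB = Σnᵢ(x̄ᵢ−x̄)² = 370.257; SSW = ΣΣ(x−x̄ᵢ)² = 399.127
MSB = 370.257/2 = 185.1287; MSW = 399.127/23 = 17.3534
F = MSB/MSW = 10.6682
df = (2, 23)

test statistic = 10.668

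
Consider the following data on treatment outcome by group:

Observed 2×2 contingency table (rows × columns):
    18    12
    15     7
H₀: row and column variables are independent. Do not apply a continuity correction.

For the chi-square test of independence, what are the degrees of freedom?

degrees of freedom = 1

df = (r−1)(c−1) = (2−1)·(2−1) = 1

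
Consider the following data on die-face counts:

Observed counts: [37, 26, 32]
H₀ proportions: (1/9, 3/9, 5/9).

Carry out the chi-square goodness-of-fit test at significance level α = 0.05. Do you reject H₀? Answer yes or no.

n = 95; E_i = n·p_i = [10.56, 31.67, 52.78]
χ² = (37−10.56)²/10.56 + (26−31.67)²/31.67 + (32−52.78)²/52.78 = 75.4442
df = 2
p-value (upper-tail) = 0.00000
At α=0.05: p < α → reject H₀

reject H₀: yes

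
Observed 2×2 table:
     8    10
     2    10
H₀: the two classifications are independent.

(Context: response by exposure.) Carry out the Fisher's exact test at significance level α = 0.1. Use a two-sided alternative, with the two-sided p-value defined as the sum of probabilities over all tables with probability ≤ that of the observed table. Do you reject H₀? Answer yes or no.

Margins: r₁=18, r₂=12, c₁=10, c₂=20, n=30
p_obs = C(18,8)·C(12,2)/C(30,10); sum pmf over tables with pmf ≤ p_obs
p-value (two-sided) = 0.23527
At α=0.1: p ≥ α → fail to reject H₀

reject H₀: no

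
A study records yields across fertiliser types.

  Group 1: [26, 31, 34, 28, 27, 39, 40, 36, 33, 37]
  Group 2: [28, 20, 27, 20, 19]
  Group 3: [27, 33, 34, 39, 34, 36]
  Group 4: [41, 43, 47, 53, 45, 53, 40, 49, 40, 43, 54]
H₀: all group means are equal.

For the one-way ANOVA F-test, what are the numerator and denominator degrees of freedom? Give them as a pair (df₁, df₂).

degrees of freedom = [3, 28]

k = 4 groups, N = 32 total
df = (k−1, N−k) = (4−1, 32−4) = (3, 28)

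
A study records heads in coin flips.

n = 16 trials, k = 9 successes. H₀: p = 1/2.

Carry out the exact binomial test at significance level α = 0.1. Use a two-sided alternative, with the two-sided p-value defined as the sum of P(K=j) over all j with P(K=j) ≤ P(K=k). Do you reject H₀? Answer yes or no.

Exact binomial: n=16, k=9, p₀=1/2=0.5000
P(X=j) = C(n,j)·p₀^j·(1−p₀)^(n−j); p = Σ P(X=j) over j with P(X=j) ≤ P(X=9)
p-value (two-sided) = 0.80362
At α=0.1: p ≥ α → fail to reject H₀

reject H₀: no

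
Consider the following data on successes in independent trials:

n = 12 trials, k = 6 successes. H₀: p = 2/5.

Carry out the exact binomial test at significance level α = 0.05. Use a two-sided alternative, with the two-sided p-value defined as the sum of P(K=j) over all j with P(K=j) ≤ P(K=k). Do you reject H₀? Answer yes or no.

reject H₀: no

Exact binomial: n=12, k=6, p₀=2/5=0.4000
P(X=j) = C(n,j)·p₀^j·(1−p₀)^(n−j); p = Σ P(X=j) over j with P(X=j) ≤ P(X=6)
p-value (two-sided) = 0.56013
At α=0.05: p ≥ α → fail to reject H₀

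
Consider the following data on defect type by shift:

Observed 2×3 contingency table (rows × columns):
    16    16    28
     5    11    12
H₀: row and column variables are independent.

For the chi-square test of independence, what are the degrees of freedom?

df = (r−1)(c−1) = (2−1)·(3−1) = 2

degrees of freedom = 2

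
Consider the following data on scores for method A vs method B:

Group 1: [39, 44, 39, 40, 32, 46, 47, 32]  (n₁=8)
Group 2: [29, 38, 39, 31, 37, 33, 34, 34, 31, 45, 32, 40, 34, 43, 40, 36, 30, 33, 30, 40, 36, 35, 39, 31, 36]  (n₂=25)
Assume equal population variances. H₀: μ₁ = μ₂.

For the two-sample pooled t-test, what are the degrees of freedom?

degrees of freedom = 31

df = n₁ + n₂ − 2 = 8 + 25 − 2 = 31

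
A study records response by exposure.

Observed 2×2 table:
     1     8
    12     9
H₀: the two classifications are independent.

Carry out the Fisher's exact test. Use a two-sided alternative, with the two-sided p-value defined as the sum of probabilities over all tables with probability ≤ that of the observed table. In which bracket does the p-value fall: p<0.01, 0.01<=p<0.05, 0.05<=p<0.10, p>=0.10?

p-value bracket: 0.01<=p<0.05

Margins: r₁=9, r₂=21, c₁=13, c₂=17, n=30
p_obs = C(9,1)·C(21,12)/C(30,13); sum pmf over tables with pmf ≤ p_obs
p-value (two-sided) = 0.04168
→ bracket: 0.01<=p<0.05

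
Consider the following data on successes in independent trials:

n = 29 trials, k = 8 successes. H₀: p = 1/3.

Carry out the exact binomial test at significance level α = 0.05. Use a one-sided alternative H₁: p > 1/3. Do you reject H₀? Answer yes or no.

reject H₀: no

Exact binomial: n=29, k=8, p₀=1/3=0.3333
P(X≥8) from Σ C(n,i)·p₀^i·(1−p₀)^(n−i)
p-value (one-sided, H₁ greater) = 0.80142
At α=0.05: p ≥ α → fail to reject H₀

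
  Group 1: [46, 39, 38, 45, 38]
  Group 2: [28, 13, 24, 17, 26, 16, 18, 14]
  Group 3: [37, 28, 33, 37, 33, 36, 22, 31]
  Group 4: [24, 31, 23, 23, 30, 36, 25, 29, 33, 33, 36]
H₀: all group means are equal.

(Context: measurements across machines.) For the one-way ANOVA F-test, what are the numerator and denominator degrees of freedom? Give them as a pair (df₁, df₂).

degrees of freedom = [3, 28]

k = 4 groups, N = 32 total
df = (k−1, N−k) = (4−1, 32−4) = (3, 28)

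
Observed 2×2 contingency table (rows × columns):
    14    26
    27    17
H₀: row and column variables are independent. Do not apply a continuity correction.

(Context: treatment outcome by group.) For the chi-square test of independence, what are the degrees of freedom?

degrees of freedom = 1

df = (r−1)(c−1) = (2−1)·(2−1) = 1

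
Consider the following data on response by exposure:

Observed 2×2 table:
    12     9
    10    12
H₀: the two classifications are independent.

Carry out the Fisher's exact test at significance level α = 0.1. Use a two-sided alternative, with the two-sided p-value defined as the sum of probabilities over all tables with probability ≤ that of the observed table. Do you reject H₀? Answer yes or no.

Margins: r₁=21, r₂=22, c₁=22, c₂=21, n=43
p_obs = C(21,12)·C(22,10)/C(43,22); sum pmf over tables with pmf ≤ p_obs
p-value (two-sided) = 0.54669
At α=0.1: p ≥ α → fail to reject H₀

reject H₀: no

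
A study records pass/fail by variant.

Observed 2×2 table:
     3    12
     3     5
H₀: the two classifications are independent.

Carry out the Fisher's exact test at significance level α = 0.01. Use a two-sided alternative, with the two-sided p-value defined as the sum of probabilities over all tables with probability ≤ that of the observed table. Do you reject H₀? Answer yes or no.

Margins: r₁=15, r₂=8, c₁=6, c₂=17, n=23
p_obs = C(15,3)·C(8,3)/C(23,6); sum pmf over tables with pmf ≤ p_obs
p-value (two-sided) = 0.62139
At α=0.01: p ≥ α → fail to reject H₀

reject H₀: no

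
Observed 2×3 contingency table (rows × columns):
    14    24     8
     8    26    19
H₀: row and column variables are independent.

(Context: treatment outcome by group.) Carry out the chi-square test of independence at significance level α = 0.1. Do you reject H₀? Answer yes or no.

reject H₀: yes

Row totals [46, 53], col totals [22, 50, 27], n=99
χ² = (14−10.22)²/10.22 + (24−23.23)²/23.23 + (8−12.55)²/12.55 + (8−11.78)²/11.78 + (26−26.77)²/26.77 + (19−14.45)²/14.45 = 5.7316
df = 2
p-value (upper-tail) = 0.05694
At α=0.1: p < α → reject H₀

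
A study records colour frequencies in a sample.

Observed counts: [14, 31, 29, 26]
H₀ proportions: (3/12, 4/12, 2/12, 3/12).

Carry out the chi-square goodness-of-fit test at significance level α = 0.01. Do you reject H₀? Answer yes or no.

reject H₀: yes

n = 100; E_i = n·p_i = [25.00, 33.33, 16.67, 25.00]
χ² = (14−25.00)²/25.00 + (31−33.33)²/33.33 + (29−16.67)²/16.67 + (26−25.00)²/25.00 = 14.1700
df = 3
p-value (upper-tail) = 0.00268
At α=0.01: p < α → reject H₀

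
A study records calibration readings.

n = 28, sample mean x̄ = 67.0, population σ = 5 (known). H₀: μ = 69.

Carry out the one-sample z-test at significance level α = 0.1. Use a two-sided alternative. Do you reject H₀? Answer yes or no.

SE = σ/√n = 5/√28 = 0.9449
z = (x̄−μ₀)/SE = (67.0−69)/0.9449 = -2.1166
p-value (two-sided) = 0.03429
At α=0.1: p < α → reject H₀

reject H₀: yes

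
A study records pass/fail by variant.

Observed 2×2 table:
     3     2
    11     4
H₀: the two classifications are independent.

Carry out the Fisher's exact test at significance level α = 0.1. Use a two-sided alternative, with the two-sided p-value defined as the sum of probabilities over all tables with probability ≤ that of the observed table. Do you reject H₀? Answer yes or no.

Margins: r₁=5, r₂=15, c₁=14, c₂=6, n=20
p_obs = C(5,3)·C(15,11)/C(20,14); sum pmf over tables with pmf ≤ p_obs
p-value (two-sided) = 0.61262
At α=0.1: p ≥ α → fail to reject H₀

reject H₀: no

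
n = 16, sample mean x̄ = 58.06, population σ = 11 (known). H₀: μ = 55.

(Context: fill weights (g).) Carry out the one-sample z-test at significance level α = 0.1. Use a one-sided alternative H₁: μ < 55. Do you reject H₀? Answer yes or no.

SE = σ/√n = 11/√16 = 2.7500
z = (x̄−μ₀)/SE = (58.06−55)/2.7500 = 1.1127
p-value (one-sided, H₁ less) = 0.86709
At α=0.1: p ≥ α → fail to reject H₀

reject H₀: no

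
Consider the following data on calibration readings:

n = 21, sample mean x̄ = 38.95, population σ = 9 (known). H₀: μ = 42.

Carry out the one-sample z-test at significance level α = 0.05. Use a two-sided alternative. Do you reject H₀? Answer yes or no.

SE = σ/√n = 9/√21 = 1.9640
z = (x̄−μ₀)/SE = (38.95−42)/1.9640 = -1.5530
p-value (two-sided) = 0.12043
At α=0.05: p ≥ α → fail to reject H₀

reject H₀: no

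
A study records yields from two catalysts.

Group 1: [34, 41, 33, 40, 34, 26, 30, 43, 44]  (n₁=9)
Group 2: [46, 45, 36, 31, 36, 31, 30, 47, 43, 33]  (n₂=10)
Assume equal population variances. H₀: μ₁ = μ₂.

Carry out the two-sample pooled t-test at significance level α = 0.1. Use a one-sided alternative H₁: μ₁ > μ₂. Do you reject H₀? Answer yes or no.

reject H₀: no

x̄₁=36.111, s₁=6.194, n₁=9
x̄₂=37.800, s₂=6.779, n₂=10
s_p² = [8·6.194² + 9·6.779²]/17 = 42.3817
SE = √(s_p²·(1/9+1/10)) = 2.9912
t = (36.111−37.800)/2.9912 = -0.5646
df = 17
p-value (one-sided, H₁ greater) = 0.71015
At α=0.1: p ≥ α → fail to reject H₀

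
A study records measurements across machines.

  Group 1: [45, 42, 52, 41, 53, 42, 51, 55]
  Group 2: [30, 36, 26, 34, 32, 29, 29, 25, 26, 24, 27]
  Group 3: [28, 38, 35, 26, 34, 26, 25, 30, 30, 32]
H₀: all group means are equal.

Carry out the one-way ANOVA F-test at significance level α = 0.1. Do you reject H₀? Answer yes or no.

Group means [47.62, 28.91, 30.40], grand mean 34.586
SSB = Σnᵢ(x̄ᵢ−x̄)² = 1889.850; SSW = ΣΣ(x−x̄ᵢ)² = 543.184
MSB = 1889.850/2 = 944.9252; MSW = 543.184/26 = 20.8917
F = MSB/MSW = 45.2297
df = (2, 26)
p-value (upper-tail) = 0.00000
At α=0.1: p < α → reject H₀

reject H₀: yes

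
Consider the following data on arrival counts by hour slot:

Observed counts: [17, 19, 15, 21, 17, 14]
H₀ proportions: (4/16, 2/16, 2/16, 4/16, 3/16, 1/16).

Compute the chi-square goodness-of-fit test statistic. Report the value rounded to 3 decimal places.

test statistic = 16.275

n = 103; E_i = n·p_i = [25.75, 12.88, 12.88, 25.75, 19.31, 6.44]
χ² = (17−25.75)²/25.75 + (19−12.88)²/12.88 + (15−12.88)²/12.88 + (21−25.75)²/25.75 + (17−19.31)²/19.31 + (14−6.44)²/6.44 = 16.2751
df = 5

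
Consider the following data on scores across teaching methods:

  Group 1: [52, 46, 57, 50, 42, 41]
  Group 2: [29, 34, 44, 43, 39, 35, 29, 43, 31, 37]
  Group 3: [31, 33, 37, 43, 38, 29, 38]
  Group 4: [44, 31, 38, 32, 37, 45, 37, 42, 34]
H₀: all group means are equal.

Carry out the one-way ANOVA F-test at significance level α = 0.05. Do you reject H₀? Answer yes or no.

reject H₀: yes

Group means [48.00, 36.40, 35.57, 37.78], grand mean 38.781
SSB = Σnᵢ(x̄ᵢ−x̄)² = 647.799; SSW = ΣΣ(x−x̄ᵢ)² = 831.670
MSB = 647.799/3 = 215.9330; MSW = 831.670/28 = 29.7025
F = MSB/MSW = 7.2699
df = (3, 28)
p-value (upper-tail) = 0.00094
At α=0.05: p < α → reject H₀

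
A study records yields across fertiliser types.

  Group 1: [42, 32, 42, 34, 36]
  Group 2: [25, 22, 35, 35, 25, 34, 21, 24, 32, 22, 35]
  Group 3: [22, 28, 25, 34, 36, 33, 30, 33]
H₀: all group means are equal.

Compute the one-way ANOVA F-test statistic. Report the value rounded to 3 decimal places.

Group means [37.20, 28.18, 30.12], grand mean 30.708
SSB = Σnᵢ(x̄ᵢ−x̄)² = 283.647; SSW = ΣΣ(x−x̄ᵢ)² = 601.311
MSB = 283.647/2 = 141.8235; MSW = 601.311/21 = 28.6339
F = MSB/MSW = 4.9530
df = (2, 21)

test statistic = 4.953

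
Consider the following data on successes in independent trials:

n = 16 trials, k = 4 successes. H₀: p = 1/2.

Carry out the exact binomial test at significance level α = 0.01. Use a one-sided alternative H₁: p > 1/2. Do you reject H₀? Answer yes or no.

Exact binomial: n=16, k=4, p₀=1/2=0.5000
P(X≥4) from Σ C(n,i)·p₀^i·(1−p₀)^(n−i)
p-value (one-sided, H₁ greater) = 0.98936
At α=0.01: p ≥ α → fail to reject H₀

reject H₀: no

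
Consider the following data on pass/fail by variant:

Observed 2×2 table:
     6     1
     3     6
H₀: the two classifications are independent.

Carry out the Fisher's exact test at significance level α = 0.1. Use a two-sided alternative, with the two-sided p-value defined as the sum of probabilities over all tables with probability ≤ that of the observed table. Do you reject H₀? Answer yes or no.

reject H₀: yes

Margins: r₁=7, r₂=9, c₁=9, c₂=7, n=16
p_obs = C(7,6)·C(9,3)/C(16,9); sum pmf over tables with pmf ≤ p_obs
p-value (two-sided) = 0.06014
At α=0.1: p < α → reject H₀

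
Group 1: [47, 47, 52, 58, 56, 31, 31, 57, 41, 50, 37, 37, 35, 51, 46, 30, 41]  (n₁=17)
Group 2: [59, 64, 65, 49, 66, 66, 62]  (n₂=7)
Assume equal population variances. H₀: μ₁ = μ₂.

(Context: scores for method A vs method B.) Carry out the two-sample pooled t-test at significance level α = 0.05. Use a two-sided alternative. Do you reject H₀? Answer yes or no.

reject H₀: yes

x̄₁=43.941, s₁=9.391, n₁=17
x̄₂=61.571, s₂=6.079, n₂=7
s_p² = [16·9.391² + 6·6.079²]/22 = 74.2116
SE = √(s_p²·(1/17+1/7)) = 3.8687
t = (43.941−61.571)/3.8687 = -4.5571
df = 22
p-value (two-sided) = 0.00015
At α=0.05: p < α → reject H₀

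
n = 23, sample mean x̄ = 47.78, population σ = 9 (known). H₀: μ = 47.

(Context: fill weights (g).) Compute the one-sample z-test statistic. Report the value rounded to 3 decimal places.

SE = σ/√n = 9/√23 = 1.8766
z = (x̄−μ₀)/SE = (47.78−47)/1.8766 = 0.4156

test statistic = 0.416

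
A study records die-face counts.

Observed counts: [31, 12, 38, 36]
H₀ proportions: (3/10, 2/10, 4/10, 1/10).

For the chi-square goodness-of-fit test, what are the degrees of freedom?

df = k − 1 = 4 − 1 = 3

degrees of freedom = 3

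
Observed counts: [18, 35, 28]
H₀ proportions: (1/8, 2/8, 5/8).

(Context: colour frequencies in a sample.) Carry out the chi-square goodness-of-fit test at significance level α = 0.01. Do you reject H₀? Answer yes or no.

n = 81; E_i = n·p_i = [10.12, 20.25, 50.62]
χ² = (18−10.12)²/10.12 + (35−20.25)²/20.25 + (28−50.62)²/50.62 = 26.9802
df = 2
p-value (upper-tail) = 0.00000
At α=0.01: p < α → reject H₀

reject H₀: yes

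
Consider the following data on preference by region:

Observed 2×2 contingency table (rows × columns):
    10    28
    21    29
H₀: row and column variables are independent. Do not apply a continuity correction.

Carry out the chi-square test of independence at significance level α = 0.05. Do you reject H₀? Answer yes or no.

Row totals [38, 50], col totals [31, 57], n=88
χ² = (10−13.39)²/13.39 + (28−24.61)²/24.61 + (21−17.61)²/17.61 + (29−32.39)²/32.39 = 2.3277
df = 1
p-value (upper-tail) = 0.12709
At α=0.05: p ≥ α → fail to reject H₀

reject H₀: no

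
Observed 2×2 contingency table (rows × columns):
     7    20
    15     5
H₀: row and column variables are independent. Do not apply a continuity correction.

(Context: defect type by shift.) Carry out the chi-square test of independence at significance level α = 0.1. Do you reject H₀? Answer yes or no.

Row totals [27, 20], col totals [22, 25], n=47
χ² = (7−12.64)²/12.64 + (20−14.36)²/14.36 + (15−9.36)²/9.36 + (5−10.64)²/10.64 = 11.1130
df = 1
p-value (upper-tail) = 0.00086
At α=0.1: p < α → reject H₀

reject H₀: yes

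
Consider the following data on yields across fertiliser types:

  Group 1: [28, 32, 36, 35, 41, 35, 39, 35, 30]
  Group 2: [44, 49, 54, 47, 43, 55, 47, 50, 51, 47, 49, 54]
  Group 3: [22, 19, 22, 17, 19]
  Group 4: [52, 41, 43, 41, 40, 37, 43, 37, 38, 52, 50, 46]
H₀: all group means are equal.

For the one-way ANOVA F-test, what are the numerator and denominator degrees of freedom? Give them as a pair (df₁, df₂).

k = 4 groups, N = 38 total
df = (k−1, N−k) = (4−1, 38−4) = (3, 34)

degrees of freedom = [3, 34]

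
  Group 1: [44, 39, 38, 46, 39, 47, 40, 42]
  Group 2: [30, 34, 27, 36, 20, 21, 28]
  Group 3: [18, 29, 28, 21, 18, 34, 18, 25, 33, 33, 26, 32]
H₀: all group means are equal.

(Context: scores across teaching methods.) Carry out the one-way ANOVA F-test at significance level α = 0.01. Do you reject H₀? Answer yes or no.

Group means [41.88, 28.00, 26.25], grand mean 31.333
SSB = Σnᵢ(x̄ᵢ−x̄)² = 1276.875; SSW = ΣΣ(x−x̄ᵢ)² = 729.125
MSB = 1276.875/2 = 638.4375; MSW = 729.125/24 = 30.3802
F = MSB/MSW = 21.0149
df = (2, 24)
p-value (upper-tail) = 0.00001
At α=0.01: p < α → reject H₀

reject H₀: yes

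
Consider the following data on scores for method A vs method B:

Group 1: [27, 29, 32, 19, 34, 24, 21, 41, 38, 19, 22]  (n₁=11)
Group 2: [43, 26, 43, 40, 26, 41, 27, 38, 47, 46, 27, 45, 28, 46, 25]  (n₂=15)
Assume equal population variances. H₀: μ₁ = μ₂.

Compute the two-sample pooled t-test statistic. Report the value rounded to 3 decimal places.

x̄₁=27.818, s₁=7.653, n₁=11
x̄₂=36.533, s₂=8.814, n₂=15
s_p² = [10·7.653² + 14·8.814²]/24 = 69.7237
SE = √(s_p²·(1/11+1/15)) = 3.3146
t = (27.818−36.533)/3.3146 = -2.6293
df = 24

test statistic = -2.629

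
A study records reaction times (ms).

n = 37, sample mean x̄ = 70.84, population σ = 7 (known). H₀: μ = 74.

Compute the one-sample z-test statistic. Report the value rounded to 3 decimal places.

SE = σ/√n = 7/√37 = 1.1508
z = (x̄−μ₀)/SE = (70.84−74)/1.1508 = -2.7459

test statistic = -2.746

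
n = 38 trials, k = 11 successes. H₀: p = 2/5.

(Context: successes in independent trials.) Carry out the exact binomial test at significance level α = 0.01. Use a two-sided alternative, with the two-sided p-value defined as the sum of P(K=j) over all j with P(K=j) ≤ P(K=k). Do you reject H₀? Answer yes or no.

reject H₀: no

Exact binomial: n=38, k=11, p₀=2/5=0.4000
P(X=j) = C(n,j)·p₀^j·(1−p₀)^(n−j); p = Σ P(X=j) over j with P(X=j) ≤ P(X=11)
p-value (two-sided) = 0.18726
At α=0.01: p ≥ α → fail to reject H₀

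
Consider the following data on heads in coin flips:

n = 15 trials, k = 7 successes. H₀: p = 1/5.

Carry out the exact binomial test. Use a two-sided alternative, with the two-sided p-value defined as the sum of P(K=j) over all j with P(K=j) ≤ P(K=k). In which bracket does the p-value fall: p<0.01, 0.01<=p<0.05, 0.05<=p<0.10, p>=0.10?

Exact binomial: n=15, k=7, p₀=1/5=0.2000
P(X=j) = C(n,j)·p₀^j·(1−p₀)^(n−j); p = Σ P(X=j) over j with P(X=j) ≤ P(X=7)
p-value (two-sided) = 0.01806
→ bracket: 0.01<=p<0.05

p-value bracket: 0.01<=p<0.05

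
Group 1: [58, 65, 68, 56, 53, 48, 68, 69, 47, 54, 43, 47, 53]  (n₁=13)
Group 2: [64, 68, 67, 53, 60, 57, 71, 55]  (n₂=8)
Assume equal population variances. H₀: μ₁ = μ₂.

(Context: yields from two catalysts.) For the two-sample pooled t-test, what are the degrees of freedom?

degrees of freedom = 19

df = n₁ + n₂ − 2 = 13 + 8 − 2 = 19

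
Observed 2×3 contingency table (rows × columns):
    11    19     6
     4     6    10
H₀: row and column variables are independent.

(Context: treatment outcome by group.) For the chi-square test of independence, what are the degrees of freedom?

degrees of freedom = 2

df = (r−1)(c−1) = (2−1)·(3−1) = 2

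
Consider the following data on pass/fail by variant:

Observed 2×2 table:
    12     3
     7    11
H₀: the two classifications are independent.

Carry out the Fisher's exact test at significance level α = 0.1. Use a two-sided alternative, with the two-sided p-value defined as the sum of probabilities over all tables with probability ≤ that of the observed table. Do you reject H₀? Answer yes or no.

Margins: r₁=15, r₂=18, c₁=19, c₂=14, n=33
p_obs = C(15,12)·C(18,7)/C(33,19); sum pmf over tables with pmf ≤ p_obs
p-value (two-sided) = 0.03290
At α=0.1: p < α → reject H₀

reject H₀: yes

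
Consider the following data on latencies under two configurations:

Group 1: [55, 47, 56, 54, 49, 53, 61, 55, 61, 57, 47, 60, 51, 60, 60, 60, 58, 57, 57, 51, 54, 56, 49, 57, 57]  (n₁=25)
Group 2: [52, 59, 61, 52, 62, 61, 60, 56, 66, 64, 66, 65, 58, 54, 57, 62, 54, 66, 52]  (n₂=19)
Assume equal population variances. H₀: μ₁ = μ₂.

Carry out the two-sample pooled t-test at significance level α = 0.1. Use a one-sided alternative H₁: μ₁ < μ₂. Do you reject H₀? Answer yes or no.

x̄₁=55.280, s₁=4.277, n₁=25
x̄₂=59.316, s₂=4.967, n₂=19
s_p² = [24·4.277² + 18·4.967²]/42 = 21.0273
SE = √(s_p²·(1/25+1/19)) = 1.3956
t = (55.280−59.316)/1.3956 = -2.8917
df = 42
p-value (one-sided, H₁ less) = 0.00302
At α=0.1: p < α → reject H₀

reject H₀: yes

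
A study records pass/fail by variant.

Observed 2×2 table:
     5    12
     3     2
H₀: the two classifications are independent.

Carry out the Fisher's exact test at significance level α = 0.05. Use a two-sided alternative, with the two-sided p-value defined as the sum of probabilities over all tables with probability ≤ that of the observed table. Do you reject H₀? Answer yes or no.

Margins: r₁=17, r₂=5, c₁=8, c₂=14, n=22
p_obs = C(17,5)·C(5,3)/C(22,8); sum pmf over tables with pmf ≤ p_obs
p-value (two-sided) = 0.30888
At α=0.05: p ≥ α → fail to reject H₀

reject H₀: no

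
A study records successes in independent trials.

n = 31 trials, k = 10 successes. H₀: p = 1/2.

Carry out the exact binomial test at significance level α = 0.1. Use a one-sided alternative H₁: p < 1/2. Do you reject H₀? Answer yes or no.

Exact binomial: n=31, k=10, p₀=1/2=0.5000
P(X≤10) from Σ C(n,i)·p₀^i·(1−p₀)^(n−i)
p-value (one-sided, H₁ less) = 0.03538
At α=0.1: p < α → reject H₀

reject H₀: yes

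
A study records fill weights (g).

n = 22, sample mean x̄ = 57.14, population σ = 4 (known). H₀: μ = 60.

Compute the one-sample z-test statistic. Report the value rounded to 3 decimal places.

test statistic = -3.354

SE = σ/√n = 4/√22 = 0.8528
z = (x̄−μ₀)/SE = (57.14−60)/0.8528 = -3.3536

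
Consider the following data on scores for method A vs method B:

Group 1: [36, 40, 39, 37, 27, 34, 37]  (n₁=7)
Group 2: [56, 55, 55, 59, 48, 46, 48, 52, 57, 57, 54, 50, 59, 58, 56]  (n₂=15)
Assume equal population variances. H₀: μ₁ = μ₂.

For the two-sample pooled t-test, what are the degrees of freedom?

degrees of freedom = 20

df = n₁ + n₂ − 2 = 7 + 15 − 2 = 20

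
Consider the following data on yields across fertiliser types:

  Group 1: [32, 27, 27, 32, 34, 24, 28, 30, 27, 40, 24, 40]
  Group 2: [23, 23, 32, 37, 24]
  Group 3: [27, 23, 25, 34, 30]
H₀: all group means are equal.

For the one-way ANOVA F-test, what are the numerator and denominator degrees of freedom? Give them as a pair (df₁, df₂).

k = 3 groups, N = 22 total
df = (k−1, N−k) = (3−1, 22−3) = (2, 19)

degrees of freedom = [2, 19]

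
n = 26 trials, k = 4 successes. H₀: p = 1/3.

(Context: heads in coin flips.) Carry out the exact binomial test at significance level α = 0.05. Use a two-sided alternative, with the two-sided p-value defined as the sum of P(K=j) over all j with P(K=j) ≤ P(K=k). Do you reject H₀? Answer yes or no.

Exact binomial: n=26, k=4, p₀=1/3=0.3333
P(X=j) = C(n,j)·p₀^j·(1−p₀)^(n−j); p = Σ P(X=j) over j with P(X=j) ≤ P(X=4)
p-value (two-sided) = 0.06052
At α=0.05: p ≥ α → fail to reject H₀

reject H₀: no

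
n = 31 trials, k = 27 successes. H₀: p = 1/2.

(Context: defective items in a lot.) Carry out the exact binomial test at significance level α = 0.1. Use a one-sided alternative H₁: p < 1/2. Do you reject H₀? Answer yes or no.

reject H₀: no

Exact binomial: n=31, k=27, p₀=1/2=0.5000
P(X≤27) from Σ C(n,i)·p₀^i·(1−p₀)^(n−i)
p-value (one-sided, H₁ less) = 1.00000
At α=0.1: p ≥ α → fail to reject H₀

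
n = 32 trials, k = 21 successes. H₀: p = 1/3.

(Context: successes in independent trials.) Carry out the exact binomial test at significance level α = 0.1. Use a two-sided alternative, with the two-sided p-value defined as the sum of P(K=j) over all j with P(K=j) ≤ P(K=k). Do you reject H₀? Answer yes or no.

reject H₀: yes

Exact binomial: n=32, k=21, p₀=1/3=0.3333
P(X=j) = C(n,j)·p₀^j·(1−p₀)^(n−j); p = Σ P(X=j) over j with P(X=j) ≤ P(X=21)
p-value (two-sided) = 0.00023
At α=0.1: p < α → reject H₀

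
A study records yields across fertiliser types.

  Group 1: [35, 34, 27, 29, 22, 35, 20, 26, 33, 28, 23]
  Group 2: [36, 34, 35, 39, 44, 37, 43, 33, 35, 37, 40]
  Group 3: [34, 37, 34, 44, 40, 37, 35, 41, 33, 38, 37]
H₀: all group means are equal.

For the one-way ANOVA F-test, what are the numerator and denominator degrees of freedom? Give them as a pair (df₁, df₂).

degrees of freedom = [2, 30]

k = 3 groups, N = 33 total
df = (k−1, N−k) = (3−1, 33−3) = (2, 30)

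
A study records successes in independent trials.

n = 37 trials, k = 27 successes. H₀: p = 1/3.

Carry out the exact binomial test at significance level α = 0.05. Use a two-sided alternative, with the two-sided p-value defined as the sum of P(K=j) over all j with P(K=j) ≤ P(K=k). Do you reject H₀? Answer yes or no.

reject H₀: yes

Exact binomial: n=37, k=27, p₀=1/3=0.3333
P(X=j) = C(n,j)·p₀^j·(1−p₀)^(n−j); p = Σ P(X=j) over j with P(X=j) ≤ P(X=27)
p-value (two-sided) = 0.00000
At α=0.05: p < α → reject H₀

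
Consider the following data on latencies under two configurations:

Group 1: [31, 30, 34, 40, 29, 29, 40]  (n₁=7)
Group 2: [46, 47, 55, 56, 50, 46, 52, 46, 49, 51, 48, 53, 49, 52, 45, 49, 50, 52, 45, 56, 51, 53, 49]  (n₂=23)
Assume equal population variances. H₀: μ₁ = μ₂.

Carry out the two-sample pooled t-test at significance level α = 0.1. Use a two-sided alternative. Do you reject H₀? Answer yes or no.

reject H₀: yes

x̄₁=33.286, s₁=4.889, n₁=7
x̄₂=50.000, s₂=3.330, n₂=23
s_p² = [6·4.889² + 22·3.330²]/28 = 13.8367
SE = √(s_p²·(1/7+1/23)) = 1.6057
t = (33.286−50.000)/1.6057 = -10.4093
df = 28
p-value (two-sided) = 0.00000
At α=0.1: p < α → reject H₀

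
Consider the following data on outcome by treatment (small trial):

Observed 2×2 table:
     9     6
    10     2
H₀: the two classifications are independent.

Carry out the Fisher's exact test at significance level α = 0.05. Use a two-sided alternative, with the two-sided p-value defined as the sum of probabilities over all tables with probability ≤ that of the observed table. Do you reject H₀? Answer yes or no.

Margins: r₁=15, r₂=12, c₁=19, c₂=8, n=27
p_obs = C(15,9)·C(12,10)/C(27,19); sum pmf over tables with pmf ≤ p_obs
p-value (two-sided) = 0.23575
At α=0.05: p ≥ α → fail to reject H₀

reject H₀: no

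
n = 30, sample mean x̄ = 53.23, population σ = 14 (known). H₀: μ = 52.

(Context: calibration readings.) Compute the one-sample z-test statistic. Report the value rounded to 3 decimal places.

SE = σ/√n = 14/√30 = 2.5560
z = (x̄−μ₀)/SE = (53.23−52)/2.5560 = 0.4812

test statistic = 0.481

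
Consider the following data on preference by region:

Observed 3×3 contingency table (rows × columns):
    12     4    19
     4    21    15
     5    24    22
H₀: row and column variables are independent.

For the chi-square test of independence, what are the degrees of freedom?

df = (r−1)(c−1) = (3−1)·(3−1) = 4

degrees of freedom = 4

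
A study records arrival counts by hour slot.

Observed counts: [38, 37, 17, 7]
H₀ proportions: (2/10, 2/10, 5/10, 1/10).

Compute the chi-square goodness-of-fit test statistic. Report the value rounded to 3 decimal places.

test statistic = 53.859

n = 99; E_i = n·p_i = [19.80, 19.80, 49.50, 9.90]
χ² = (38−19.80)²/19.80 + (37−19.80)²/19.80 + (17−49.50)²/49.50 + (7−9.90)²/9.90 = 53.8586
df = 3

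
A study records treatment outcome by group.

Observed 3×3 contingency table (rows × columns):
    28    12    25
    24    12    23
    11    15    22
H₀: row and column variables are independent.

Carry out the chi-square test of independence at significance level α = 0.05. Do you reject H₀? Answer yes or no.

Row totals [65, 59, 48], col totals [63, 39, 70], n=172
χ² = (28−23.81)²/23.81 + (12−14.74)²/14.74 + (25−26.45)²/26.45 + (24−21.61)²/21.61 + (12−13.38)²/13.38 + (23−24.01)²/24.01 + (11−17.58)²/17.58 + (15−10.88)²/10.88 + (22−19.53)²/19.53 = 6.1070
df = 4
p-value (upper-tail) = 0.19130
At α=0.05: p ≥ α → fail to reject H₀

reject H₀: no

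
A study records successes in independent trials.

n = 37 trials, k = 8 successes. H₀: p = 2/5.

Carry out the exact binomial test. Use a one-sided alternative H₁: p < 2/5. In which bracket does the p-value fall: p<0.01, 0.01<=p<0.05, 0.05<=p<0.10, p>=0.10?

Exact binomial: n=37, k=8, p₀=2/5=0.4000
P(X≤8) from Σ C(n,i)·p₀^i·(1−p₀)^(n−i)
p-value (one-sided, H₁ less) = 0.01477
→ bracket: 0.01<=p<0.05

p-value bracket: 0.01<=p<0.05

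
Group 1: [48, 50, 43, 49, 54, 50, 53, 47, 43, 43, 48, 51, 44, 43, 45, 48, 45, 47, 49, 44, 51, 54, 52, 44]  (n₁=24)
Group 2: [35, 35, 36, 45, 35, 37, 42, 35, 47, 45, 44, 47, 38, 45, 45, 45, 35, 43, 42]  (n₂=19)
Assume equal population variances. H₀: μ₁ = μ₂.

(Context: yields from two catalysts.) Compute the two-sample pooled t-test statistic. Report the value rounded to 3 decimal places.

test statistic = 5.398

x̄₁=47.708, s₁=3.653, n₁=24
x̄₂=40.842, s₂=4.694, n₂=19
s_p² = [23·3.653² + 18·4.694²]/41 = 17.1582
SE = √(s_p²·(1/24+1/19)) = 1.2720
t = (47.708−40.842)/1.2720 = 5.3980
df = 41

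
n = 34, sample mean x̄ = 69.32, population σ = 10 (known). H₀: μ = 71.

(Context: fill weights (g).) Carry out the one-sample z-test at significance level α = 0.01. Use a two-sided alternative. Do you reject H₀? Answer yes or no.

SE = σ/√n = 10/√34 = 1.7150
z = (x̄−μ₀)/SE = (69.32−71)/1.7150 = -0.9796
p-value (two-sided) = 0.32728
At α=0.01: p ≥ α → fail to reject H₀

reject H₀: no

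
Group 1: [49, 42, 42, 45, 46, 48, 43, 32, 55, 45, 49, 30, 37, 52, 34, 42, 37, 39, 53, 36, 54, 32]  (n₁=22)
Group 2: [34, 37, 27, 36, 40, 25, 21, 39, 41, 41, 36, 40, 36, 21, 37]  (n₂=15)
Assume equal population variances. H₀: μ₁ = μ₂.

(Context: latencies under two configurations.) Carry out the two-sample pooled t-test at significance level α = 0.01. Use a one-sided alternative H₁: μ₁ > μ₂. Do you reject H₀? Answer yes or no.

x̄₁=42.818, s₁=7.532, n₁=22
x̄₂=34.067, s₂=7.035, n₂=15
s_p² = [21·7.532² + 14·7.035²]/35 = 53.8345
SE = √(s_p²·(1/22+1/15)) = 2.4568
t = (42.818−34.067)/2.4568 = 3.5621
df = 35
p-value (one-sided, H₁ greater) = 0.00054
At α=0.01: p < α → reject H₀

reject H₀: yes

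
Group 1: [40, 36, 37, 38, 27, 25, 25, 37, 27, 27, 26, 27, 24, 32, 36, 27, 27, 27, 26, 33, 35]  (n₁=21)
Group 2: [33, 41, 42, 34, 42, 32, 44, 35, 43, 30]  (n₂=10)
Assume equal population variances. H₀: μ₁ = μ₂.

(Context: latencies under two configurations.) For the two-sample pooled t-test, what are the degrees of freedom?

df = n₁ + n₂ − 2 = 21 + 10 − 2 = 29

degrees of freedom = 29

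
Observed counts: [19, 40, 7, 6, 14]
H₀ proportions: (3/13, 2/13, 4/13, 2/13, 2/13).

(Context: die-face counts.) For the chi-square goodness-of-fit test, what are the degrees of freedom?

df = k − 1 = 5 − 1 = 4

degrees of freedom = 4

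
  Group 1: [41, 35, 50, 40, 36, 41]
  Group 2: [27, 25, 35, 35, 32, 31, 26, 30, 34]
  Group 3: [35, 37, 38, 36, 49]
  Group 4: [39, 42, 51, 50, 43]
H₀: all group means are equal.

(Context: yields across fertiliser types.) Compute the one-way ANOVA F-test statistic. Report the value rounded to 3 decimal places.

Group means [40.50, 30.56, 39.00, 45.00], grand mean 37.520
SSB = Σnᵢ(x̄ᵢ−x̄)² = 780.518; SSW = ΣΣ(x−x̄ᵢ)² = 499.722
MSB = 780.518/3 = 260.1726; MSW = 499.722/21 = 23.7963
F = MSB/MSW = 10.9333
df = (3, 21)

test statistic = 10.933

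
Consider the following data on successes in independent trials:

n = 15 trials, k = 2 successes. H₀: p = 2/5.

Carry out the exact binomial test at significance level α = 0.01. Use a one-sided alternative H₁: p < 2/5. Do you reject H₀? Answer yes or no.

reject H₀: no

Exact binomial: n=15, k=2, p₀=2/5=0.4000
P(X≤2) from Σ C(n,i)·p₀^i·(1−p₀)^(n−i)
p-value (one-sided, H₁ less) = 0.02711
At α=0.01: p ≥ α → fail to reject H₀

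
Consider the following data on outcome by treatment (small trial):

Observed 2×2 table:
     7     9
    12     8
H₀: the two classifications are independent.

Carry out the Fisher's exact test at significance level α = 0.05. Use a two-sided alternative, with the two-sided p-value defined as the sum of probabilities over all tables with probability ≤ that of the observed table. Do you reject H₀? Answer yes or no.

Margins: r₁=16, r₂=20, c₁=19, c₂=17, n=36
p_obs = C(16,7)·C(20,12)/C(36,19); sum pmf over tables with pmf ≤ p_obs
p-value (two-sided) = 0.50273
At α=0.05: p ≥ α → fail to reject H₀

reject H₀: no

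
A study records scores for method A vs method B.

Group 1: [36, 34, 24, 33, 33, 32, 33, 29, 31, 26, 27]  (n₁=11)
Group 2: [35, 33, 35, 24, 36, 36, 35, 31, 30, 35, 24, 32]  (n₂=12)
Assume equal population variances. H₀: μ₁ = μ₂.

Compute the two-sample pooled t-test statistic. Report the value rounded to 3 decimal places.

test statistic = -0.855

x̄₁=30.727, s₁=3.744, n₁=11
x̄₂=32.167, s₂=4.282, n₂=12
s_p² = [10·3.744² + 11·4.282²]/21 = 16.2785
SE = √(s_p²·(1/11+1/12)) = 1.6842
t = (30.727−32.167)/1.6842 = -0.8547
df = 21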